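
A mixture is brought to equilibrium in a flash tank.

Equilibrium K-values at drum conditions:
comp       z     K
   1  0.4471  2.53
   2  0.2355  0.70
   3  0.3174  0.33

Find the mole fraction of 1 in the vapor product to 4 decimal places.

Rachford–Rice: g(V/F) = Σ zᵢ(Kᵢ−1)/(1+V/F(Kᵢ−1)) = 0.
Feasibility: ΣzᵢKᵢ = 1.4008, Σzᵢ/Kᵢ = 1.4750 — both > 1, two phases present.
Newton iteration, V/F⁰ = 0.38:
  V/F = 0.3800: g = 0.06753, g' = -0.7019 → V/F = 0.4762
  V/F = 0.4762: g = 0.00101, g' = -0.6864 → V/F = 0.4777
Converged at V/F = 0.4777.
Compositions from xᵢ = zᵢ/(1+V/F(Kᵢ−1)), yᵢ = Kᵢxᵢ:
  1: x = 0.2583, y = 0.6535
  2: x = 0.2749, y = 0.1924
  3: x = 0.4668, y = 0.1540

y_1 = 0.6535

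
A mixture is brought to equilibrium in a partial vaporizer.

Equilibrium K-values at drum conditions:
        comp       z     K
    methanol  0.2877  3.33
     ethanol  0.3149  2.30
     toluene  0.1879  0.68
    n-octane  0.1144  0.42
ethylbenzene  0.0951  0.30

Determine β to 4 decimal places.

β = 0.9023

Rachford–Rice: g(β) = Σ zᵢ(Kᵢ−1)/(1+β(Kᵢ−1)) = 0.
Feasibility: ΣzᵢKᵢ = 1.8867, Σzᵢ/Kᵢ = 1.0890 — both > 1, two phases present.
Iterate (Newton) starting at β = 0.5:
  β = 0.5000: g = 0.29028, g' = -0.7426 → β = 0.8909
  β = 0.8909: g = 0.00935, g' = -0.8107 → β = 0.9024
  β = 0.9024: g = -0.00009, g' = -0.8259 → β = 0.9023
Converged at β = 0.9023.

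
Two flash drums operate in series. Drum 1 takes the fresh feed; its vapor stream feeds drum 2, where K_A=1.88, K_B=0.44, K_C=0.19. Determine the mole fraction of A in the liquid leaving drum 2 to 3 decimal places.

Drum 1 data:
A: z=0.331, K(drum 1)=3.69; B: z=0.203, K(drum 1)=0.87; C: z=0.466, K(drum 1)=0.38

x_A (drum 2) = 0.445

Drum 1:
Material balance + equilibrium reduce to Σ zᵢ(Kᵢ−1)/(1+ψ₁(Kᵢ−1)) = 0.
Check two-phase: ΣzᵢKᵢ = 1.575 > 1 and Σzᵢ/Kᵢ = 1.549 > 1, so g(0) = 0.575 > 0 and g(1) = -0.549 < 0.
Newton iteration, ψ₁⁰ = 0.34:
  ψ₁ = 0.340: g = 0.0714, g' = -0.945 → ψ₁ = 0.416
  ψ₁ = 0.416: g = 0.0034, g' = -0.863 → ψ₁ = 0.419
Converged at ψ₁ = 0.419.
Drum-1 compositions:
  A: x = 0.156, y = 0.574
  B: x = 0.215, y = 0.187
  C: x = 0.630, y = 0.239
Drum-2 feed = drum-1 vapor: z₂ = (0.5739, 0.1868, 0.2393).
Drum 2:
Newton iteration, ψ₂⁰ = 0.46:
  ψ₂ = 0.460: g = -0.0904, g' = -0.730 → ψ₂ = 0.336
  ψ₂ = 0.336: g = -0.0056, g' = -0.650 → ψ₂ = 0.328
Converged at ψ₂ = 0.328.
  A: x = 0.445, y = 0.837
  B: x = 0.229, y = 0.101
  C: x = 0.326, y = 0.062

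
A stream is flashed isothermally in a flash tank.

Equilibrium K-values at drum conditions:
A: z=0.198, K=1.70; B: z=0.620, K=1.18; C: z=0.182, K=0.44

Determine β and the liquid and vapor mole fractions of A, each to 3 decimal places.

β = 0.807, x_A = 0.127, y_A = 0.215

Rachford–Rice: g(β) = Σ zᵢ(Kᵢ−1)/(1+β(Kᵢ−1)) = 0.
Feasibility: ΣzᵢKᵢ = 1.148, Σzᵢ/Kᵢ = 1.056 — both > 1, two phases present.
Iterate (Newton) starting at β = 0.5:
  β = 0.500: g = 0.0635, g' = -0.180 → β = 0.852
  β = 0.852: g = -0.0114, g' = -0.262 → β = 0.809
  β = 0.809: g = -0.0004, g' = -0.246 → β = 0.807
Converged at β = 0.807.
Compositions from xᵢ = zᵢ/(1+β(Kᵢ−1)), yᵢ = Kᵢxᵢ:
  A: x = 0.127, y = 0.215
  B: x = 0.541, y = 0.639
  C: x = 0.332, y = 0.146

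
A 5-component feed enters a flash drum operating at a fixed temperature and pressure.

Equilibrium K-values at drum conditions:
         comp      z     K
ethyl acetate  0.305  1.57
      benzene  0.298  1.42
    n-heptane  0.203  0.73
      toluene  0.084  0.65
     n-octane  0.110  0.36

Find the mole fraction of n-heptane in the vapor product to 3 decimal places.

Newton–Raphson from ψ = 0.69:
  ψ = 0.690: g = -0.0104, g' = -0.267 → ψ = 0.651
  ψ = 0.651: g = -0.0002, g' = -0.257 → ψ = 0.650
Converged at ψ = 0.650.
Compositions from xᵢ = zᵢ/(1+ψ(Kᵢ−1)), yᵢ = Kᵢxᵢ:
  ethyl acetate: x = 0.223, y = 0.349
  benzene: x = 0.234, y = 0.332
  n-heptane: x = 0.246, y = 0.180
  toluene: x = 0.109, y = 0.071
  n-octane: x = 0.188, y = 0.068

y_n-heptane = 0.180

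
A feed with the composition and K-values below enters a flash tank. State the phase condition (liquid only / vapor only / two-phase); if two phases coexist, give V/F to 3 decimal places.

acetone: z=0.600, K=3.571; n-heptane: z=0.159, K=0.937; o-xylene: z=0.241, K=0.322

two-phase, V/F = 0.932

ΣzᵢKᵢ = 2.369; Σzᵢ/Kᵢ = 1.086.
Both exceed 1, so a two-phase solution exists.
Let ψ = V/F and solve Σ zᵢ(Kᵢ−1)/(1+ψ(Kᵢ−1)) = 0.
Newton–Raphson from ψ = 0.47:
  ψ = 0.470: g = 0.4484, g' = -1.053 → ψ = 0.896
  ψ = 0.896: g = 0.0400, g' = -1.083 → ψ = 0.933
  ψ = 0.933: g = -0.0014, g' = -1.165 → ψ = 0.932
Converged at ψ = 0.932.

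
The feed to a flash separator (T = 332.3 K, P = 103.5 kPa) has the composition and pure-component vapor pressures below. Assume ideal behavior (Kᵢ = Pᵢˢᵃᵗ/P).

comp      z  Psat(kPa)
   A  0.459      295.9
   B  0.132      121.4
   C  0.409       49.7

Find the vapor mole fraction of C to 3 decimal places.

Raoult's law: Kᵢ = Pᵢˢᵃᵗ/P = Pᵢˢᵃᵗ/103.5.
  K_A = 295.9/103.5 = 2.85894, K_B = 121.4/103.5 = 1.17295, K_C = 49.7/103.5 = 0.48019
Rachford–Rice: g(β) = Σ zᵢ(Kᵢ−1)/(1+β(Kᵢ−1)) = 0.
Check two-phase: ΣzᵢKᵢ = 1.663 > 1 and Σzᵢ/Kᵢ = 1.125 > 1, so g(0) = 0.663 > 0 and g(1) = -0.125 < 0.
Newton–Raphson from β = 0.5:
  β = 0.500: g = 0.1760, g' = -0.631 → β = 0.779
  β = 0.779: g = 0.0115, g' = -0.580 → β = 0.799
Converged at β = 0.799.
Compositions from xᵢ = zᵢ/(1+β(Kᵢ−1)), yᵢ = Kᵢxᵢ:
  A: x = 0.185, y = 0.528
  B: x = 0.116, y = 0.136
  C: x = 0.699, y = 0.336

y_C = 0.336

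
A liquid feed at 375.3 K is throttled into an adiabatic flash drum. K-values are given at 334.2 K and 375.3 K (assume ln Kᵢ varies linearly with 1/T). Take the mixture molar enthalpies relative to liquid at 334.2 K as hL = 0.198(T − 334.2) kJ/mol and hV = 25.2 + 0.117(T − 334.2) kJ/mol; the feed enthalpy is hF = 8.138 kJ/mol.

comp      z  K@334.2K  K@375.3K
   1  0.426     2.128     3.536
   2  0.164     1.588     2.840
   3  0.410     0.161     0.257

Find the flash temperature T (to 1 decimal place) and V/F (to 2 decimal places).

Adiabatic flash: solve Rachford–Rice at each trial T, then check hF = ψ·hV(T) + (1−ψ)·hL(T).
  T = 334.2 K: K = (2.128, 1.588, 0.161), RR gives ψ = 0.278, H_out = 7.008 kJ/mol
  T = 375.3 K: K = (3.536, 2.840, 0.257), RR gives ψ = 0.617, H_out = 21.633 kJ/mol
  T = 354.8 K: K = (2.785, 2.161, 0.206), RR gives ψ = 0.485, H_out = 15.499 kJ/mol
  T = 344.5 K: K = (2.444, 1.861, 0.183), RR gives ψ = 0.397, H_out = 11.724 kJ/mol
  T = 339.4 K: K = (2.285, 1.723, 0.172), RR gives ψ = 0.344, H_out = 9.545 kJ/mol
  T = 336.8 K: K = (2.206, 1.654, 0.166), RR gives ψ = 0.312, H_out = 8.323 kJ/mol
  T = 335.5 K: K = (2.167, 1.621, 0.164), RR gives ψ = 0.296, H_out = 7.678 kJ/mol
Linear interpolation between T = 335.5 (H_out = 7.678) and T = 336.8 (H_out = 8.323) on hF = 8.138 gives T ≈ 336.4 K, at which ψ = 0.31.

T = 336.4 K, V/F = 0.31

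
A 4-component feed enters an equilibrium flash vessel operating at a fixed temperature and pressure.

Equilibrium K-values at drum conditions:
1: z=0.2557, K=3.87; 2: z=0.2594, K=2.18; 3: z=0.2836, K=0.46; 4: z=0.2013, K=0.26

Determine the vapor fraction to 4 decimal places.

ψ = 0.5513

Let ψ = V/F and solve Σ zᵢ(Kᵢ−1)/(1+ψ(Kᵢ−1)) = 0.
Feasibility: ΣzᵢKᵢ = 1.7378, Σzᵢ/Kᵢ = 1.5758 — both > 1, two phases present.
Newton–Raphson from ψ = 0.35:
  ψ = 0.3500: g = 0.19287, g' = -1.0316 → ψ = 0.5370
  ψ = 0.5370: g = 0.01330, g' = -0.9291 → ψ = 0.5513
Converged at ψ = 0.5513.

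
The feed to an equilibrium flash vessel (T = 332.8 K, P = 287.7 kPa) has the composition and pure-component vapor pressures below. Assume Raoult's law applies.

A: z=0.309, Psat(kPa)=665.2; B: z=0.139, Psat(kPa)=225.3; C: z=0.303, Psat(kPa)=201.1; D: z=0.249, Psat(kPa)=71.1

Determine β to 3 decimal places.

Raoult's law: Kᵢ = Pᵢˢᵃᵗ/P = Pᵢˢᵃᵗ/287.7.
  K_A = 665.2/287.7 = 2.31213, K_B = 225.3/287.7 = 0.78311, K_C = 201.1/287.7 = 0.69899, K_D = 71.1/287.7 = 0.24713
Rachford–Rice: g(β) = Σ zᵢ(Kᵢ−1)/(1+β(Kᵢ−1)) = 0.
g(0) = ΣzᵢKᵢ − 1 = 0.097 and g(1) = 1 − Σzᵢ/Kᵢ = -0.752, so a root lies in (0, 1).
Newton iteration, β⁰ = 0.5:
  β = 0.500: g = -0.1970, g' = -0.603 → β = 0.173
  β = 0.173: g = -0.0129, g' = -0.577 → β = 0.151
Converged at β = 0.151.

β = 0.151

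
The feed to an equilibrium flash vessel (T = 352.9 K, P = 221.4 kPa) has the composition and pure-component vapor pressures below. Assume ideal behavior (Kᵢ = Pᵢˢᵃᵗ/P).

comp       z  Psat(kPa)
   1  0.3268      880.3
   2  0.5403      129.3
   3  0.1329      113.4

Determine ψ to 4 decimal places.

ψ = 0.5325

Raoult's law: Kᵢ = Pᵢˢᵃᵗ/P = Pᵢˢᵃᵗ/221.4.
  K_1 = 880.3/221.4 = 3.976061, K_2 = 129.3/221.4 = 0.584011, K_3 = 113.4/221.4 = 0.512195
Let ψ = V/F and solve Σ zᵢ(Kᵢ−1)/(1+ψ(Kᵢ−1)) = 0.
Check two-phase: ΣzᵢKᵢ = 1.6830 > 1 and Σzᵢ/Kᵢ = 1.2668 > 1, so g(0) = 0.6830 > 0 and g(1) = -0.2668 < 0.
Newton iteration, ψ⁰ = 0.5:
  ψ = 0.5000: g = 0.02138, g' = -0.6719 → ψ = 0.5318
  ψ = 0.5318: g = 0.00043, g' = -0.6457 → ψ = 0.5325
Converged at ψ = 0.5325.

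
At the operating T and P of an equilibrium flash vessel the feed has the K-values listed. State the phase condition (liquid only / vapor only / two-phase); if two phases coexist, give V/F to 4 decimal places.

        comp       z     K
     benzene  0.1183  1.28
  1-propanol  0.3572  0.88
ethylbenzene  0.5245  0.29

liquid only

ΣzᵢKᵢ = 0.6179; Σzᵢ/Kᵢ = 2.3070.
Since ΣzᵢKᵢ < 1 the mixture is below its bubble point — single liquid phase.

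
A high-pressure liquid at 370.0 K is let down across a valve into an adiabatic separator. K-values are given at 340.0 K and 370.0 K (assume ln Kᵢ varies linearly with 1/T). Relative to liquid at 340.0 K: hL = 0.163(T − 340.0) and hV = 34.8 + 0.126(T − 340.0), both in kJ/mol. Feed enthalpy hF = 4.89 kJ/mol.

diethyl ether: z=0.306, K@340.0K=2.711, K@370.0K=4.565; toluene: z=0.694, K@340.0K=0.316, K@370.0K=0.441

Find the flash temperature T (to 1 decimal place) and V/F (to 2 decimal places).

Adiabatic flash: solve Rachford–Rice at each trial T, then check hF = ψ·hV(T) + (1−ψ)·hL(T).
  T = 340.0 K: K = (2.711, 0.316), RR gives ψ = 0.042, H_out = 1.453 kJ/mol
  T = 370.0 K: K = (4.565, 0.441), RR gives ψ = 0.353, H_out = 16.774 kJ/mol
  T = 355.0 K: K = (3.557, 0.376), RR gives ψ = 0.219, H_out = 9.942 kJ/mol
  T = 347.5 K: K = (3.114, 0.345), RR gives ψ = 0.139, H_out = 6.027 kJ/mol
  T = 343.8 K: K = (2.911, 0.331), RR gives ψ = 0.094, H_out = 3.876 kJ/mol
  T = 345.6 K: K = (3.009, 0.338), RR gives ψ = 0.117, H_out = 4.945 kJ/mol
Linear interpolation between T = 343.8 (H_out = 3.876) and T = 345.6 (H_out = 4.945) on hF = 4.89 gives T ≈ 345.5 K, at which ψ = 0.12.

T = 345.5 K, V/F = 0.12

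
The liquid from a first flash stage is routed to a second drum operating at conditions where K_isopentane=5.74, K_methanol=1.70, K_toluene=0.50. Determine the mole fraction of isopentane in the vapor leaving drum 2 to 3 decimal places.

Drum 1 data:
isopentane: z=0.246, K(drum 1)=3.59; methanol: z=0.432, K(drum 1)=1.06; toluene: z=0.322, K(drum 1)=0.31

y_isopentane (drum 2) = 0.164

Drum 1:
Rachford–Rice: g(ψ₁) = Σ zᵢ(Kᵢ−1)/(1+ψ₁(Kᵢ−1)) = 0.
Check two-phase: ΣzᵢKᵢ = 1.441 > 1 and Σzᵢ/Kᵢ = 1.515 > 1, so g(0) = 0.441 > 0 and g(1) = -0.515 < 0.
Newton–Raphson from ψ₁ = 0.5:
  ψ₁ = 0.500: g = -0.0364, g' = -0.672 → ψ₁ = 0.446
Converged at ψ₁ = 0.446.
Drum-1 compositions:
  isopentane: x = 0.114, y = 0.410
  methanol: x = 0.421, y = 0.446
  toluene: x = 0.465, y = 0.144
Drum-2 feed = drum-1 liquid: z₂ = (0.1142, 0.4207, 0.4651).
Drum 2:
Material balance + equilibrium reduce to Σ zᵢ(Kᵢ−1)/(1+ψ₂(Kᵢ−1)) = 0.
g(0) = ΣzᵢKᵢ − 1 = 0.603 and g(1) = 1 − Σzᵢ/Kᵢ = -0.198, so a root lies in (0, 1).
Newton–Raphson from ψ₂ = 0.34:
  ψ₂ = 0.340: g = 0.1649, g' = -0.679 → ψ₂ = 0.583
  ψ₂ = 0.583: g = 0.0248, g' = -0.517 → ψ₂ = 0.631
Converged at ψ₂ = 0.631.
  isopentane: x = 0.029, y = 0.164
  methanol: x = 0.292, y = 0.496
  toluene: x = 0.680, y = 0.340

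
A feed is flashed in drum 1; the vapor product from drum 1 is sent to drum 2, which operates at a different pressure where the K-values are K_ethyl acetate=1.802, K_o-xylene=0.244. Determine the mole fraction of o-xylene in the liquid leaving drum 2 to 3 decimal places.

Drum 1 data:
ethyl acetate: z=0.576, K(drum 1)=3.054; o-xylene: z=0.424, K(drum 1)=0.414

x_o-xylene (drum 2) = 0.515

Drum 1:
Material balance + equilibrium reduce to Σ zᵢ(Kᵢ−1)/(1+ψ₁(Kᵢ−1)) = 0.
Check two-phase: ΣzᵢKᵢ = 1.935 > 1 and Σzᵢ/Kᵢ = 1.213 > 1, so g(0) = 0.935 > 0 and g(1) = -0.213 < 0.
Binary case is linear: z₁(K₁−1)(1+ψ₁(K₂−1)) + z₂(K₂−1)(1+ψ₁(K₁−1)) = 0
⇒ ψ₁ = [z₁(K₁−1)+z₂(K₂−1)] / [−(K₁−1)(K₂−1)] = 0.9346/1.2036 = 0.777
Drum-1 compositions:
  ethyl acetate: x = 0.222, y = 0.678
  o-xylene: x = 0.778, y = 0.322
Drum-2 feed = drum-1 vapor: z₂ = (0.6779, 0.3221).
Drum 2:
Material balance + equilibrium reduce to Σ zᵢ(Kᵢ−1)/(1+ψ₂(Kᵢ−1)) = 0.
g(0) = ΣzᵢKᵢ − 1 = 0.300 and g(1) = 1 − Σzᵢ/Kᵢ = -0.696, so a root lies in (0, 1).
Newton–Raphson from ψ₂ = 0.5:
  ψ₂ = 0.500: g = -0.0034, g' = -0.698 → ψ₂ = 0.495
Converged at ψ₂ = 0.495.
  ethyl acetate: x = 0.485, y = 0.874
  o-xylene: x = 0.515, y = 0.126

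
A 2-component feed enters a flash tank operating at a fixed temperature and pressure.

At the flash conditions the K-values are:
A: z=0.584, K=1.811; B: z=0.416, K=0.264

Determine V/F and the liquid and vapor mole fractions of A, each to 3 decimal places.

V/F = 0.281, x_A = 0.476, y_A = 0.862

Rachford–Rice: g(V/F) = Σ zᵢ(Kᵢ−1)/(1+V/F(Kᵢ−1)) = 0.
Feasibility: ΣzᵢKᵢ = 1.167, Σzᵢ/Kᵢ = 1.898 — both > 1, two phases present.
Binary case is linear: z₁(K₁−1)(1+V/F(K₂−1)) + z₂(K₂−1)(1+V/F(K₁−1)) = 0
⇒ V/F = [z₁(K₁−1)+z₂(K₂−1)] / [−(K₁−1)(K₂−1)] = 0.1674/0.5969 = 0.281
Compositions from xᵢ = zᵢ/(1+V/F(Kᵢ−1)), yᵢ = Kᵢxᵢ:
  A: x = 0.476, y = 0.862
  B: x = 0.524, y = 0.138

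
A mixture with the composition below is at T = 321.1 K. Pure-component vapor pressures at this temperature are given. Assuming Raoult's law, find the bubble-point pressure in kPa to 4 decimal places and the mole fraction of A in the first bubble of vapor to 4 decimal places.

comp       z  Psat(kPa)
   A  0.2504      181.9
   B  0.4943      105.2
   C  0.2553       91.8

Pbub = 120.9847 kPa, y_A = 0.3765

At the bubble point ψ → 0, so ΣzᵢKᵢ = 1 with Kᵢ = Pᵢˢᵃᵗ/P ⇒ P = ΣzᵢPᵢˢᵃᵗ.
P = 0.2504·181.9 + 0.4943·105.2 + 0.2553·91.8 = 120.9847 kPa
yᵢ = zᵢPᵢˢᵃᵗ/P ⇒ y_A = 0.2504·181.9/120.9847 = 0.3765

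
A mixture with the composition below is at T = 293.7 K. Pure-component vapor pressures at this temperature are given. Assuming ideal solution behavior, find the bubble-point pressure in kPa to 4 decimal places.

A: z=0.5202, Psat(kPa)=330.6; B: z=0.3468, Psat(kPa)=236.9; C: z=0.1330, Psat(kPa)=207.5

Pbub = 281.7325 kPa

At the bubble point ψ → 0, so ΣzᵢKᵢ = 1 with Kᵢ = Pᵢˢᵃᵗ/P ⇒ P = ΣzᵢPᵢˢᵃᵗ.
P = 0.5202·330.6 + 0.3468·236.9 + 0.1330·207.5 = 281.7325 kPa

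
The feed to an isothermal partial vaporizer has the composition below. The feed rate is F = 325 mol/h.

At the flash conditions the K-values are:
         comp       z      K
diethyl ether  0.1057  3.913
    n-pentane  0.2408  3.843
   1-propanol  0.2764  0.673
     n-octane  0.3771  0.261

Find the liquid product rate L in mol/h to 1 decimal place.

Let ψ = V/F and solve Σ zᵢ(Kᵢ−1)/(1+ψ(Kᵢ−1)) = 0.
Check two-phase: ΣzᵢKᵢ = 1.6234 > 1 and Σzᵢ/Kᵢ = 1.9452 > 1, so g(0) = 0.6234 > 0 and g(1) = -0.9452 < 0.
Iterate (Newton) starting at ψ = 0.5:
  ψ = 0.5000: g = -0.14198, g' = -1.0409 → ψ = 0.3636
  ψ = 0.3636: g = 0.00251, g' = -1.1053 → ψ = 0.3659
Converged at ψ = 0.3659.
Then V = ψ·F = 0.3659·325 = 118.9 mol/h and L = F − V = 206.1 mol/h.

L = 206.1 mol/h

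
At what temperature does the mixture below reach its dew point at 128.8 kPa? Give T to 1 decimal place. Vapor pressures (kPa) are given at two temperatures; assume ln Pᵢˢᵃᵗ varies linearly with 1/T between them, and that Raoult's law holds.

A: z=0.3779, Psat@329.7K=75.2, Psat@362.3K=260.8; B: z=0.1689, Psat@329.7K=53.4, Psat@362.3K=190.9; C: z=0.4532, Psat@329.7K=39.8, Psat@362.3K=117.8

T = 355.3 K

Dew-point temperature: Σzᵢ·P/Pᵢˢᵃᵗ(T) = 1. Interpolate ln Pᵢˢᵃᵗ = aᵢ + bᵢ/T.
  T = 329.7 K: ΣzᵢP/Pᵢˢᵃᵗ = 2.5213
  T = 362.3 K: ΣzᵢP/Pᵢˢᵃᵗ = 0.7961
  T = 346.0 K: ΣzᵢP/Pᵢˢᵃᵗ = 1.3776
  T = 354.1 K: ΣzᵢP/Pᵢˢᵃᵗ = 1.0422
  T = 358.2 K: ΣzᵢP/Pᵢˢᵃᵗ = 0.9094
  T = 356.1 K: ΣzᵢP/Pᵢˢᵃᵗ = 0.9748
  T = 355.1 K: ΣzᵢP/Pᵢˢᵃᵗ = 1.0078
Interpolating between 355.1 K and 356.1 K gives T ≈ 355.3 K.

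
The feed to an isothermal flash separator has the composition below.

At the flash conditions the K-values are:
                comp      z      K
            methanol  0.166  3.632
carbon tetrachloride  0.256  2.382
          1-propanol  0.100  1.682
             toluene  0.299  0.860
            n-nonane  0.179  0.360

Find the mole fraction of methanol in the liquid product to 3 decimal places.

Rachford–Rice: g(ψ) = Σ zᵢ(Kᵢ−1)/(1+ψ(Kᵢ−1)) = 0.
Feasibility: ΣzᵢKᵢ = 1.702, Σzᵢ/Kᵢ = 1.058 — both > 1, two phases present.
Iterate (Newton) starting at ψ = 0.5:
  ψ = 0.500: g = 0.2352, g' = -0.577 → ψ = 0.908
  ψ = 0.908: g = 0.0065, g' = -0.640 → ψ = 0.918
Converged at ψ = 0.918.
Compositions from xᵢ = zᵢ/(1+ψ(Kᵢ−1)), yᵢ = Kᵢxᵢ:
  methanol: x = 0.049, y = 0.176
  carbon tetrachloride: x = 0.113, y = 0.269
  1-propanol: x = 0.061, y = 0.103
  toluene: x = 0.343, y = 0.295
  n-nonane: x = 0.434, y = 0.156

x_methanol = 0.049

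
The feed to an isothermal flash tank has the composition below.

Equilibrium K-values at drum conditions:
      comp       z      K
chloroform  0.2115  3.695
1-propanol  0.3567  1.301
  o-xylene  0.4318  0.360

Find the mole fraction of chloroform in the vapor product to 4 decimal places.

Material balance + equilibrium reduce to Σ zᵢ(Kᵢ−1)/(1+β(Kᵢ−1)) = 0.
Check two-phase: ΣzᵢKᵢ = 1.4010 > 1 and Σzᵢ/Kᵢ = 1.5309 > 1, so g(0) = 0.4010 > 0 and g(1) = -0.5309 < 0.
Newton–Raphson from β = 0.35:
  β = 0.3500: g = 0.03433, g' = -0.7270 → β = 0.3972
  β = 0.3972: g = 0.00063, g' = -0.7021 → β = 0.3981
Converged at β = 0.3981.
Compositions from xᵢ = zᵢ/(1+β(Kᵢ−1)), yᵢ = Kᵢxᵢ:
  chloroform: x = 0.1020, y = 0.3770
  1-propanol: x = 0.3185, y = 0.4144
  o-xylene: x = 0.5794, y = 0.2086

y_chloroform = 0.3770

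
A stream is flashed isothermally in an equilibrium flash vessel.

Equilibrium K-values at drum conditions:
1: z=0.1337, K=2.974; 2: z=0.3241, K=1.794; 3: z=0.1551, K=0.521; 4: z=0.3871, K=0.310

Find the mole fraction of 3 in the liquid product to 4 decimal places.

Let β = V/F and solve Σ zᵢ(Kᵢ−1)/(1+β(Kᵢ−1)) = 0.
Check two-phase: ΣzᵢKᵢ = 1.1799 > 1 and Σzᵢ/Kᵢ = 1.7720 > 1, so g(0) = 0.1799 > 0 and g(1) = -0.7720 < 0.
Newton–Raphson from β = 0.5:
  β = 0.5000: g = -0.18844, g' = -0.7278 → β = 0.2411
  β = 0.2411: g = -0.00956, g' = -0.6938 → β = 0.2273
Converged at β = 0.2273.
Compositions from xᵢ = zᵢ/(1+β(Kᵢ−1)), yᵢ = Kᵢxᵢ:
  1: x = 0.0923, y = 0.2745
  2: x = 0.2745, y = 0.4925
  3: x = 0.1741, y = 0.0907
  4: x = 0.4591, y = 0.1423

x_3 = 0.1741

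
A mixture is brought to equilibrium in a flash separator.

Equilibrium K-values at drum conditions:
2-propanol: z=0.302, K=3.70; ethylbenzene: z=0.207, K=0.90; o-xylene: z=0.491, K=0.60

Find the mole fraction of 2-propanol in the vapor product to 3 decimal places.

Newton–Raphson from ψ = 0.43:
  ψ = 0.430: g = 0.1185, g' = -0.588 → ψ = 0.631
  ψ = 0.631: g = 0.0166, g' = -0.444 → ψ = 0.669
  ψ = 0.669: g = 0.0003, g' = -0.428 → ψ = 0.670
Converged at ψ = 0.670.
Compositions from xᵢ = zᵢ/(1+ψ(Kᵢ−1)), yᵢ = Kᵢxᵢ:
  2-propanol: x = 0.108, y = 0.398
  ethylbenzene: x = 0.222, y = 0.200
  o-xylene: x = 0.671, y = 0.402

y_2-propanol = 0.398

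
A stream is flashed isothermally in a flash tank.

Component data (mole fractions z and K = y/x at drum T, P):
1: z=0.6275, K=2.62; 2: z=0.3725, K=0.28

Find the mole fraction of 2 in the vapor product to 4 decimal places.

Let ψ = V/F and solve Σ zᵢ(Kᵢ−1)/(1+ψ(Kᵢ−1)) = 0.
Check two-phase: ΣzᵢKᵢ = 1.7484 > 1 and Σzᵢ/Kᵢ = 1.5699 > 1, so g(0) = 0.7484 > 0 and g(1) = -0.5699 < 0.
Newton–Raphson from ψ = 0.5:
  ψ = 0.5000: g = 0.14257, g' = -0.9741 → ψ = 0.6464
  ψ = 0.6464: g = -0.00508, g' = -1.0686 → ψ = 0.6416
Converged at ψ = 0.6416.
Compositions from xᵢ = zᵢ/(1+ψ(Kᵢ−1)), yᵢ = Kᵢxᵢ:
  1: x = 0.3077, y = 0.8062
  2: x = 0.6923, y = 0.1938

y_2 = 0.1938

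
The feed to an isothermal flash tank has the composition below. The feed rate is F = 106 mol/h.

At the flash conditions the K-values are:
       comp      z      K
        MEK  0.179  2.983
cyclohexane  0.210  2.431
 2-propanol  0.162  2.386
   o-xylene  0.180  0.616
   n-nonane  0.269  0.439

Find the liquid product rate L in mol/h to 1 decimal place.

Newton iteration, V/F⁰ = 0.5:
  V/F = 0.500: g = 0.1907, g' = -0.636 → V/F = 0.800
  V/F = 0.800: g = 0.0104, g' = -0.603 → V/F = 0.817
Converged at V/F = 0.817.
Then V = V/F·F = 0.8170·106 = 86.6 mol/h and L = F − V = 19.4 mol/h.

L = 19.4 mol/h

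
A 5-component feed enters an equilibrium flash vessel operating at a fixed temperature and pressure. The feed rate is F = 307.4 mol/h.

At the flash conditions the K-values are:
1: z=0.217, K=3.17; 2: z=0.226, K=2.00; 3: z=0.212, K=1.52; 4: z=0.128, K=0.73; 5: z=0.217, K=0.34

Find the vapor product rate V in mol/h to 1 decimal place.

Let ψ = V/F and solve Σ zᵢ(Kᵢ−1)/(1+ψ(Kᵢ−1)) = 0.
Feasibility: ΣzᵢKᵢ = 1.629, Σzᵢ/Kᵢ = 1.135 — both > 1, two phases present.
Newton–Raphson from ψ = 0.5:
  ψ = 0.500: g = 0.2103, g' = -0.595 → ψ = 0.854
  ψ = 0.854: g = -0.0096, g' = -0.731 → ψ = 0.841
  ψ = 0.841: g = -0.0001, g' = -0.715 → ψ = 0.840
Converged at ψ = 0.840.
Then V = ψ·F = 0.8404·307.4 = 258.3 mol/h and L = F − V = 49.1 mol/h.

V = 258.3 mol/h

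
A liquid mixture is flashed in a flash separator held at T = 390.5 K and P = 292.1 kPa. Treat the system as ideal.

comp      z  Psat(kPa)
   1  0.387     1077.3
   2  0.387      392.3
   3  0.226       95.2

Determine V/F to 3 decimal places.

V/F = 0.919

Raoult's law: Kᵢ = Pᵢˢᵃᵗ/P = Pᵢˢᵃᵗ/292.1.
  K_1 = 1077.3/292.1 = 3.68812, K_2 = 392.3/292.1 = 1.34303, K_3 = 95.2/292.1 = 0.32592
Rachford–Rice: g(V/F) = Σ zᵢ(Kᵢ−1)/(1+V/F(Kᵢ−1)) = 0.
g(0) = ΣzᵢKᵢ − 1 = 1.021 and g(1) = 1 − Σzᵢ/Kᵢ = -0.087, so a root lies in (0, 1).
Newton iteration, V/F⁰ = 0.5:
  V/F = 0.500: g = 0.3273, g' = -0.776 → V/F = 0.922
  V/F = 0.922: g = -0.0025, g' = -0.974 → V/F = 0.919
Converged at V/F = 0.919.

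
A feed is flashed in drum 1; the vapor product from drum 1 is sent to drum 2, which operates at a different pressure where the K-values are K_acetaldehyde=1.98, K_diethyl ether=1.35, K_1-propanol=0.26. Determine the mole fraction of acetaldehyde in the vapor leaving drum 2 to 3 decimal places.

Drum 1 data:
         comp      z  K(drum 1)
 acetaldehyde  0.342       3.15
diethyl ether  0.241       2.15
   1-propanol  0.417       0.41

Drum 1:
Let ψ₁ = V/F and solve Σ zᵢ(Kᵢ−1)/(1+ψ₁(Kᵢ−1)) = 0.
Check two-phase: ΣzᵢKᵢ = 1.766 > 1 and Σzᵢ/Kᵢ = 1.238 > 1, so g(0) = 0.766 > 0 and g(1) = -0.238 < 0.
Newton–Raphson from ψ₁ = 0.5:
  ψ₁ = 0.500: g = 0.1814, g' = -0.788 → ψ₁ = 0.730
  ψ₁ = 0.730: g = 0.0045, g' = -0.782 → ψ₁ = 0.736
Converged at ψ₁ = 0.736.
Drum-1 compositions:
  acetaldehyde: x = 0.132, y = 0.417
  diethyl ether: x = 0.131, y = 0.281
  1-propanol: x = 0.737, y = 0.302
Drum-2 feed = drum-1 vapor: z₂ = (0.4172, 0.2806, 0.3022).
Drum 2:
Let ψ₂ = V/F and solve Σ zᵢ(Kᵢ−1)/(1+ψ₂(Kᵢ−1)) = 0.
Feasibility: ΣzᵢKᵢ = 1.283, Σzᵢ/Kᵢ = 1.581 — both > 1, two phases present.
Newton–Raphson from ψ₂ = 0.5:
  ψ₂ = 0.500: g = 0.0030, g' = -0.622 → ψ₂ = 0.505
Converged at ψ₂ = 0.505.
  acetaldehyde: x = 0.279, y = 0.553
  diethyl ether: x = 0.238, y = 0.322
  1-propanol: x = 0.482, y = 0.125

y_acetaldehyde (drum 2) = 0.553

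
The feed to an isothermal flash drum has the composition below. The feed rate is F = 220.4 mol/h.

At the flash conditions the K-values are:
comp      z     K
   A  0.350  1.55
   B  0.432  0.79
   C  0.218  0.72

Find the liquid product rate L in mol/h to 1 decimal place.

L = 151.0 mol/h

Material balance + equilibrium reduce to Σ zᵢ(Kᵢ−1)/(1+V/F(Kᵢ−1)) = 0.
Feasibility: ΣzᵢKᵢ = 1.041, Σzᵢ/Kᵢ = 1.075 — both > 1, two phases present.
Newton iteration, V/F⁰ = 0.49:
  V/F = 0.490: g = -0.0202, g' = -0.112 → V/F = 0.310
  V/F = 0.310: g = 0.0006, g' = -0.120 → V/F = 0.315
Converged at V/F = 0.315.
Then V = V/F·F = 0.3149·220.4 = 69.4 mol/h and L = F − V = 151.0 mol/h.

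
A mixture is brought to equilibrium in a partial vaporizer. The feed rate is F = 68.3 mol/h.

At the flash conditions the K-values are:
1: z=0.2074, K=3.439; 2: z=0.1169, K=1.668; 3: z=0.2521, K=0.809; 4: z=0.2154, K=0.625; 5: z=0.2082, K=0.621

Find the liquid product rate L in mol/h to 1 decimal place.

L = 27.3 mol/h

Rachford–Rice: g(ψ) = Σ zᵢ(Kᵢ−1)/(1+ψ(Kᵢ−1)) = 0.
Feasibility: ΣzᵢKᵢ = 1.3761, Σzᵢ/Kᵢ = 1.1219 — both > 1, two phases present.
Iterate (Newton) starting at ψ = 0.5:
  ψ = 0.5000: g = 0.03644, g' = -0.3824 → ψ = 0.5953
  ψ = 0.5953: g = 0.00196, g' = -0.3437 → ψ = 0.6010
Converged at ψ = 0.6010.
Then V = ψ·F = 0.6010·68.3 = 41.0 mol/h and L = F − V = 27.3 mol/h.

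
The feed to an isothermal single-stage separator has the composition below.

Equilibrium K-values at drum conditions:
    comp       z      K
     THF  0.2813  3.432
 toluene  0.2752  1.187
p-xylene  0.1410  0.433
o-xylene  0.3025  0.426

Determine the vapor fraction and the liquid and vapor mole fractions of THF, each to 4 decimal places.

ψ = 0.5011, x_THF = 0.1268, y_THF = 0.4351

Iterate (Newton) starting at ψ = 0.6:
  ψ = 0.6000: g = -0.06156, g' = -0.6189 → ψ = 0.5005
  ψ = 0.5005: g = 0.00034, g' = -0.6311 → ψ = 0.5011
Converged at ψ = 0.5011.
Compositions from xᵢ = zᵢ/(1+ψ(Kᵢ−1)), yᵢ = Kᵢxᵢ:
  THF: x = 0.1268, y = 0.4351
  toluene: x = 0.2516, y = 0.2987
  p-xylene: x = 0.1970, y = 0.0853
  o-xylene: x = 0.4246, y = 0.1809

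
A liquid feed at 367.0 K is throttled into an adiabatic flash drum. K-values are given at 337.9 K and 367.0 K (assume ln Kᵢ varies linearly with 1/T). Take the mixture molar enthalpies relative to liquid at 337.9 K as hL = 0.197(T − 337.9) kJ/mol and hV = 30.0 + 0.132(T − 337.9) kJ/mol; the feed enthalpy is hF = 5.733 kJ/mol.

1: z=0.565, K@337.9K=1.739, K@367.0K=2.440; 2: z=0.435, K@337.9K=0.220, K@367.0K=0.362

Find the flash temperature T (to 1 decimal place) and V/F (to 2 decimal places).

Adiabatic flash: solve Rachford–Rice at each trial T, then check hF = ψ·hV(T) + (1−ψ)·hL(T).
  T = 337.9 K: K = (1.739, 0.220), RR gives ψ = 0.136, H_out = 4.072 kJ/mol
  T = 367.0 K: K = (2.440, 0.362), RR gives ψ = 0.583, H_out = 22.134 kJ/mol
  T = 352.4 K: K = (2.073, 0.285), RR gives ψ = 0.385, H_out = 14.036 kJ/mol
  T = 345.1 K: K = (1.901, 0.251), RR gives ψ = 0.271, H_out = 9.433 kJ/mol
  T = 341.5 K: K = (1.819, 0.235), RR gives ψ = 0.208, H_out = 6.887 kJ/mol
  T = 339.7 K: K = (1.779, 0.227), RR gives ψ = 0.173, H_out = 5.518 kJ/mol
Linear interpolation between T = 339.7 (H_out = 5.518) and T = 341.5 (H_out = 6.887) on hF = 5.733 gives T ≈ 340.0 K, at which ψ = 0.18.

T = 340.0 K, V/F = 0.18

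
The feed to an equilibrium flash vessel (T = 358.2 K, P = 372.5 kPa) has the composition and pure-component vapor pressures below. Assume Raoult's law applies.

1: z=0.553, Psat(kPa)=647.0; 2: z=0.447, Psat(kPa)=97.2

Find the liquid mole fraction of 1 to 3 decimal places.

x_1 = 0.501

Raoult's law: Kᵢ = Pᵢˢᵃᵗ/P = Pᵢˢᵃᵗ/372.5.
  K_1 = 647.0/372.5 = 1.73691, K_2 = 97.2/372.5 = 0.26094
Let ψ = V/F and solve Σ zᵢ(Kᵢ−1)/(1+ψ(Kᵢ−1)) = 0.
Feasibility: ΣzᵢKᵢ = 1.077, Σzᵢ/Kᵢ = 2.031 — both > 1, two phases present.
Newton–Raphson from ψ = 0.5:
  ψ = 0.500: g = -0.2262, g' = -0.775 → ψ = 0.208
  ψ = 0.208: g = -0.0370, g' = -0.567 → ψ = 0.143
  ψ = 0.143: g = -0.0006, g' = -0.551 → ψ = 0.142
Converged at ψ = 0.142.
Compositions from xᵢ = zᵢ/(1+ψ(Kᵢ−1)), yᵢ = Kᵢxᵢ:
  1: x = 0.501, y = 0.870
  2: x = 0.499, y = 0.130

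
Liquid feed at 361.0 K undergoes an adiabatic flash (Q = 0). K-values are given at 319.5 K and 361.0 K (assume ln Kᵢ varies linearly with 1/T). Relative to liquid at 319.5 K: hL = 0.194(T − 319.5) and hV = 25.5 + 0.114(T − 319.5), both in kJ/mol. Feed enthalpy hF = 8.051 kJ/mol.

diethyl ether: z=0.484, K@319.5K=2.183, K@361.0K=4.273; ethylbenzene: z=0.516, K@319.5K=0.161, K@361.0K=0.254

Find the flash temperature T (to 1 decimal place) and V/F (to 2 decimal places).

T = 328.2 K, V/F = 0.26

Adiabatic flash: solve Rachford–Rice at each trial T, then check hF = ψ·hV(T) + (1−ψ)·hL(T).
  T = 319.5 K: K = (2.183, 0.161), RR gives ψ = 0.141, H_out = 3.588 kJ/mol
  T = 361.0 K: K = (4.273, 0.254), RR gives ψ = 0.491, H_out = 18.944 kJ/mol
  T = 340.2 K: K = (3.115, 0.205), RR gives ψ = 0.365, H_out = 12.713 kJ/mol
  T = 329.9 K: K = (2.624, 0.182), RR gives ψ = 0.274, H_out = 8.786 kJ/mol
  T = 324.7 K: K = (2.397, 0.172), RR gives ψ = 0.215, H_out = 6.399 kJ/mol
  T = 327.3 K: K = (2.509, 0.177), RR gives ψ = 0.246, H_out = 7.636 kJ/mol
  T = 328.6 K: K = (2.566, 0.180), RR gives ψ = 0.261, H_out = 8.221 kJ/mol
Linear interpolation between T = 327.3 (H_out = 7.636) and T = 328.6 (H_out = 8.221) on hF = 8.051 gives T ≈ 328.2 K, at which ψ = 0.26.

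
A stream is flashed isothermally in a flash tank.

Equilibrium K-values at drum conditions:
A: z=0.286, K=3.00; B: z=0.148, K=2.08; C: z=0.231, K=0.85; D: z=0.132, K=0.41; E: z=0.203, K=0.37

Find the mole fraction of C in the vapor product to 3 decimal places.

Newton iteration, ψ⁰ = 0.36:
  ψ = 0.360: g = 0.1467, g' = -0.691 → ψ = 0.572
  ψ = 0.572: g = 0.0100, g' = -0.623 → ψ = 0.588
Converged at ψ = 0.588.
Compositions from xᵢ = zᵢ/(1+ψ(Kᵢ−1)), yᵢ = Kᵢxᵢ:
  A: x = 0.131, y = 0.394
  B: x = 0.090, y = 0.188
  C: x = 0.253, y = 0.215
  D: x = 0.202, y = 0.083
  E: x = 0.323, y = 0.119

y_C = 0.215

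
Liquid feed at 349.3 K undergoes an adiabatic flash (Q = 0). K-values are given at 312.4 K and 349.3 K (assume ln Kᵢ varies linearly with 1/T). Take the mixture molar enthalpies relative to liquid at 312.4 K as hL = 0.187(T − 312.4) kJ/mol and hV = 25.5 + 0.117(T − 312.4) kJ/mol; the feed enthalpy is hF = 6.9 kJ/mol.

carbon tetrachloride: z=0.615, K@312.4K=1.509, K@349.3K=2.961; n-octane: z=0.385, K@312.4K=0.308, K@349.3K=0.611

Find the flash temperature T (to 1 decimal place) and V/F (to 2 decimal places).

Adiabatic flash: solve Rachford–Rice at each trial T, then check hF = ψ·hV(T) + (1−ψ)·hL(T).
  T = 312.4 K: K = (1.509, 0.308), RR gives ψ = 0.132, H_out = 3.375 kJ/mol
  T = 349.3 K: K = (2.961, 0.611), RR gives ψ = 1.000, H_out = 29.817 kJ/mol
  T = 330.9 K: K = (2.156, 0.443), RR gives ψ = 0.770, H_out = 22.103 kJ/mol
  T = 321.6 K: K = (1.811, 0.371), RR gives ψ = 0.503, H_out = 14.218 kJ/mol
  T = 317.0 K: K = (1.655, 0.338), RR gives ψ = 0.342, H_out = 9.474 kJ/mol
  T = 314.7 K: K = (1.581, 0.323), RR gives ψ = 0.246, H_out = 6.657 kJ/mol
Linear interpolation between T = 314.7 (H_out = 6.657) and T = 317.0 (H_out = 9.474) on hF = 6.9 gives T ≈ 314.9 K, at which ψ = 0.25.

T = 314.9 K, V/F = 0.25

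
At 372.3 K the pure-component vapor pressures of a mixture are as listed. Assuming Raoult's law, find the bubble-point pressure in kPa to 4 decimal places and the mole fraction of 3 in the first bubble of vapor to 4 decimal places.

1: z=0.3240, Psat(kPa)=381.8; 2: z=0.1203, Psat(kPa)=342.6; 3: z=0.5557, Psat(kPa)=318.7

At the bubble point ψ → 0, so ΣzᵢKᵢ = 1 with Kᵢ = Pᵢˢᵃᵗ/P ⇒ P = ΣzᵢPᵢˢᵃᵗ.
P = 0.3240·381.8 + 0.1203·342.6 + 0.5557·318.7 = 342.0196 kPa
yᵢ = zᵢPᵢˢᵃᵗ/P ⇒ y_3 = 0.5557·318.7/342.0196 = 0.5178

Pbub = 342.0196 kPa, y_3 = 0.5178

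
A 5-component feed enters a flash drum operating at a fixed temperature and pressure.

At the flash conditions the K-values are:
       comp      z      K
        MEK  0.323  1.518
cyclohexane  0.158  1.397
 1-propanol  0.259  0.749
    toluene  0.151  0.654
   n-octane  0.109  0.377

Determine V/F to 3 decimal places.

V/F = 0.240

Rachford–Rice: g(V/F) = Σ zᵢ(Kᵢ−1)/(1+V/F(Kᵢ−1)) = 0.
g(0) = ΣzᵢKᵢ − 1 = 0.045 and g(1) = 1 − Σzᵢ/Kᵢ = -0.192, so a root lies in (0, 1).
Newton iteration, V/F⁰ = 0.58:
  V/F = 0.580: g = -0.0681, g' = -0.222 → V/F = 0.273
  V/F = 0.273: g = -0.0062, g' = -0.189 → V/F = 0.241
  V/F = 0.241: g = -0.0000, g' = -0.188 → V/F = 0.240
Converged at V/F = 0.240.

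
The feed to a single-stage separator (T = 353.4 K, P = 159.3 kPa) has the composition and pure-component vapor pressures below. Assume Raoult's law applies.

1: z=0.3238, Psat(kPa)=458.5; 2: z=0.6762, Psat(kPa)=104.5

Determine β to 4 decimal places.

β = 0.5812

Raoult's law: Kᵢ = Pᵢˢᵃᵗ/P = Pᵢˢᵃᵗ/159.3.
  K_1 = 458.5/159.3 = 2.878217, K_2 = 104.5/159.3 = 0.655995
Let β = V/F and solve Σ zᵢ(Kᵢ−1)/(1+β(Kᵢ−1)) = 0.
Check two-phase: ΣzᵢKᵢ = 1.3756 > 1 and Σzᵢ/Kᵢ = 1.1433 > 1, so g(0) = 0.3756 > 0 and g(1) = -0.1433 < 0.
Newton iteration, β⁰ = 0.5:
  β = 0.5000: g = 0.03269, g' = -0.4205 → β = 0.5777
  β = 0.5777: g = 0.00135, g' = -0.3874 → β = 0.5812
Converged at β = 0.5812.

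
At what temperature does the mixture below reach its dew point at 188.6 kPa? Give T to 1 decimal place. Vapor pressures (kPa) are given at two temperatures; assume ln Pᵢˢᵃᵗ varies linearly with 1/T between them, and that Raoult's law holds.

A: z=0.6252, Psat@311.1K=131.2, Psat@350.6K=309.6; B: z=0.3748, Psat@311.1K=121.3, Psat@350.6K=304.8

T = 327.5 K

Dew-point temperature: Σzᵢ·P/Pᵢˢᵃᵗ(T) = 1. Interpolate ln Pᵢˢᵃᵗ = aᵢ + bᵢ/T.
  T = 311.1 K: ΣzᵢP/Pᵢˢᵃᵗ = 1.4815
  T = 350.6 K: ΣzᵢP/Pᵢˢᵃᵗ = 0.6128
  T = 330.9 K: ΣzᵢP/Pᵢˢᵃᵗ = 0.9269
  T = 321.0 K: ΣzᵢP/Pᵢˢᵃᵗ = 1.1633
  T = 325.9 K: ΣzᵢP/Pᵢˢᵃᵗ = 1.0378
  T = 328.4 K: ΣzᵢP/Pᵢˢᵃᵗ = 0.9803
Interpolating between 325.9 K and 328.4 K gives T ≈ 327.5 K.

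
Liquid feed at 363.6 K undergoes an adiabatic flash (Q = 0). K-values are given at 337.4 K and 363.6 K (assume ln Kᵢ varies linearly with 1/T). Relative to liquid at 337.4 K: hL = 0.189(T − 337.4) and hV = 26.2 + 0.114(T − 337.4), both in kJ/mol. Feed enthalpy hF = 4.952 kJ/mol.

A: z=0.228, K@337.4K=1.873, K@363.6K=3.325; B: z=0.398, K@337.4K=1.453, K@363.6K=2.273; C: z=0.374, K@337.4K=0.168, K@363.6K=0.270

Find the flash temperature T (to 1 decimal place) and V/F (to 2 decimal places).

Adiabatic flash: solve Rachford–Rice at each trial T, then check hF = ψ·hV(T) + (1−ψ)·hL(T).
  T = 337.4 K: K = (1.873, 1.453, 0.168), RR gives ψ = 0.130, H_out = 3.412 kJ/mol
  T = 363.6 K: K = (3.325, 2.273, 0.270), RR gives ψ = 0.621, H_out = 20.012 kJ/mol
  T = 350.5 K: K = (2.522, 1.833, 0.215), RR gives ψ = 0.442, H_out = 13.623 kJ/mol
  T = 343.9 K: K = (2.177, 1.634, 0.190), RR gives ψ = 0.314, H_out = 9.313 kJ/mol
  T = 340.6 K: K = (2.019, 1.540, 0.179), RR gives ψ = 0.231, H_out = 6.606 kJ/mol
  T = 339.0 K: K = (1.945, 1.496, 0.173), RR gives ψ = 0.184, H_out = 5.093 kJ/mol
Linear interpolation between T = 337.4 (H_out = 3.412) and T = 339.0 (H_out = 5.093) on hF = 4.952 gives T ≈ 338.9 K, at which ψ = 0.18.

T = 338.9 K, V/F = 0.18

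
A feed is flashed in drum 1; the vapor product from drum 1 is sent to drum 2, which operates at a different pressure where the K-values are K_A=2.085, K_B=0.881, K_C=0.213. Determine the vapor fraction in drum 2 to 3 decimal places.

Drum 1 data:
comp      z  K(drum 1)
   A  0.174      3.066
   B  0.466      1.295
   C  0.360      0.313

Drum 1:
Newton–Raphson from ψ₁ = 0.5:
  ψ₁ = 0.500: g = -0.0801, g' = -0.605 → ψ₁ = 0.368
  ψ₁ = 0.368: g = -0.0025, g' = -0.577 → ψ₁ = 0.363
Converged at ψ₁ = 0.363.
Drum-1 compositions:
  A: x = 0.099, y = 0.305
  B: x = 0.421, y = 0.545
  C: x = 0.480, y = 0.150
Drum-2 feed = drum-1 vapor: z₂ = (0.3048, 0.5451, 0.1501).
Drum 2:
Material balance + equilibrium reduce to Σ zᵢ(Kᵢ−1)/(1+ψ₂(Kᵢ−1)) = 0.
Check two-phase: ΣzᵢKᵢ = 1.148 > 1 and Σzᵢ/Kᵢ = 1.470 > 1, so g(0) = 0.148 > 0 and g(1) = -0.470 < 0.
Newton–Raphson from ψ₂ = 0.32:
  ψ₂ = 0.320: g = 0.0201, g' = -0.372 → ψ₂ = 0.374
Converged at ψ₂ = 0.374.
  A: x = 0.217, y = 0.452
  B: x = 0.570, y = 0.503
  C: x = 0.213, y = 0.045

V/F (drum 2) = 0.374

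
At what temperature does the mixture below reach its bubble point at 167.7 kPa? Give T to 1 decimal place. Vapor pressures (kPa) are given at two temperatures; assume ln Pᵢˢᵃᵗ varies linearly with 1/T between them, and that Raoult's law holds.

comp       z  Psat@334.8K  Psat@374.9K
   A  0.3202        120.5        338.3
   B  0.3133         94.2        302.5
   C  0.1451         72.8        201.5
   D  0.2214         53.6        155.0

T = 356.6 K

Bubble-point temperature: ΣzᵢPᵢˢᵃᵗ(T) = P. Interpolate ln Pᵢˢᵃᵗ = aᵢ + bᵢ/T.
  T = 334.8 K: ΣzᵢPᵢˢᵃᵗ = 90.53 kPa
  T = 374.9 K: ΣzᵢPᵢˢᵃᵗ = 266.65 kPa
  T = 354.9 K: ΣzᵢPᵢˢᵃᵗ = 160.32 kPa
  T = 364.9 K: ΣzᵢPᵢˢᵃᵗ = 208.18 kPa
  T = 359.9 K: ΣzᵢPᵢˢᵃᵗ = 183.02 kPa
  T = 357.4 K: ΣzᵢPᵢˢᵃᵗ = 171.37 kPa
Interpolating between 354.9 K and 357.4 K gives T ≈ 356.6 K.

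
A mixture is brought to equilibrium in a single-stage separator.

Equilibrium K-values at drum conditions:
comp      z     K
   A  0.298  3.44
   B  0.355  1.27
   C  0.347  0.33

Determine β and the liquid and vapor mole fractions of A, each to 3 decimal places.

Iterate (Newton) starting at β = 0.36:
  β = 0.360: g = 0.1681, g' = -0.795 → β = 0.571
  β = 0.571: g = 0.0100, g' = -0.738 → β = 0.585
Converged at β = 0.585.
Compositions from xᵢ = zᵢ/(1+β(Kᵢ−1)), yᵢ = Kᵢxᵢ:
  A: x = 0.123, y = 0.422
  B: x = 0.307, y = 0.389
  C: x = 0.571, y = 0.188

β = 0.585, x_A = 0.123, y_A = 0.422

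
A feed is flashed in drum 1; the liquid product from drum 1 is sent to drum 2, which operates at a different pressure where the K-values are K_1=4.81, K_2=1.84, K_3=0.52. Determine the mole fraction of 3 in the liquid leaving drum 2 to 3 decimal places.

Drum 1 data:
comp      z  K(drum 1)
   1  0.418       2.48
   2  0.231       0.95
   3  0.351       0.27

Drum 1:
Rachford–Rice: g(ψ₁) = Σ zᵢ(Kᵢ−1)/(1+ψ₁(Kᵢ−1)) = 0.
Feasibility: ΣzᵢKᵢ = 1.351, Σzᵢ/Kᵢ = 1.712 — both > 1, two phases present.
Newton–Raphson from ψ₁ = 0.37:
  ψ₁ = 0.370: g = 0.0369, g' = -0.734 → ψ₁ = 0.420
Converged at ψ₁ = 0.420.
Drum-1 compositions:
  1: x = 0.258, y = 0.639
  2: x = 0.236, y = 0.224
  3: x = 0.506, y = 0.137
Drum-2 feed = drum-1 liquid: z₂ = (0.2577, 0.2360, 0.5063).
Drum 2:
Material balance + equilibrium reduce to Σ zᵢ(Kᵢ−1)/(1+ψ₂(Kᵢ−1)) = 0.
Check two-phase: ΣzᵢKᵢ = 1.937 > 1 and Σzᵢ/Kᵢ = 1.156 > 1, so g(0) = 0.937 > 0 and g(1) = -0.156 < 0.
Newton iteration, ψ₂⁰ = 0.68:
  ψ₂ = 0.680: g = 0.0388, g' = -0.615 → ψ₂ = 0.743
  ψ₂ = 0.743: g = 0.0005, g' = -0.600 → ψ₂ = 0.744
Converged at ψ₂ = 0.744.
  1: x = 0.067, y = 0.323
  2: x = 0.145, y = 0.267
  3: x = 0.788, y = 0.410

x_3 (drum 2) = 0.788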